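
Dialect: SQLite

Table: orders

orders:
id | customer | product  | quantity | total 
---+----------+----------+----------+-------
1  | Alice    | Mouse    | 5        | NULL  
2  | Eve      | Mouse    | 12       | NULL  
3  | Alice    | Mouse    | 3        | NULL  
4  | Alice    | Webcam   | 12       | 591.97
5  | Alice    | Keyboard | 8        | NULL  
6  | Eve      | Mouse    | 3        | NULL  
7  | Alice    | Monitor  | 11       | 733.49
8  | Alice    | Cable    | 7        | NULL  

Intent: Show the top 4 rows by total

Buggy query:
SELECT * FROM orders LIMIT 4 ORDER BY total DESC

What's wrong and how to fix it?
Bug: ORDER BY cannot follow LIMIT; LIMIT is the final clause

Fix: Sort with ORDER BY, then apply LIMIT

Corrected query:
SELECT * FROM orders ORDER BY total DESC LIMIT 4

Result:
id | customer | product | quantity | total 
---+----------+---------+----------+-------
7  | Alice    | Monitor | 11       | 733.49
4  | Alice    | Webcam  | 12       | 591.97
1  | Alice    | Mouse   | 5        | NULL  
2  | Eve      | Mouse   | 12       | NULL  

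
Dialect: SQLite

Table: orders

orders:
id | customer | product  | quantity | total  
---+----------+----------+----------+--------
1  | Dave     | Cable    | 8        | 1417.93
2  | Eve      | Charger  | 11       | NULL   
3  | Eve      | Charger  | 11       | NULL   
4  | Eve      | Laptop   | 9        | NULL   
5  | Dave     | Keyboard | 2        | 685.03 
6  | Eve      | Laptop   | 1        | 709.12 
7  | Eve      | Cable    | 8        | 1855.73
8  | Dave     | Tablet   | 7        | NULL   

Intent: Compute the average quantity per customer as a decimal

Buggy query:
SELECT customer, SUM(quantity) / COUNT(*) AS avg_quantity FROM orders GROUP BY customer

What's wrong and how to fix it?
Bug: Both operands are integers, so '/' performs integer division and truncates

Fix: Multiply by 1.0 (or CAST to REAL) to force floating-point division

Corrected query:
SELECT customer, SUM(quantity) * 1.0 / COUNT(*) AS avg_quantity FROM orders GROUP BY customer

Result:
customer | avg_quantity
---------+-------------
Dave     | 5.666667    
Eve      | 8           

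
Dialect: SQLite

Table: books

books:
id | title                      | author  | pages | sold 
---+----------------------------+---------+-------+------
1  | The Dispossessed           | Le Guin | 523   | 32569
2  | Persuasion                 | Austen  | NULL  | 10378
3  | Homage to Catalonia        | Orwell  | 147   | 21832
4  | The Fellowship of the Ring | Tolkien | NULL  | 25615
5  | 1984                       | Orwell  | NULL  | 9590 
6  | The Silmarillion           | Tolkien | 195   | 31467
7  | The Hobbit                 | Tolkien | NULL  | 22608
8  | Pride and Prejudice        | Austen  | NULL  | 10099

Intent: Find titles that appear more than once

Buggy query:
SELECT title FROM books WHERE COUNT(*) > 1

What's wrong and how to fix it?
Bug: WHERE can't reference COUNT(*); aggregates are computed after WHERE

Fix: GROUP BY title, then filter groups with HAVING COUNT(*) > 1

Corrected query:
SELECT title FROM books GROUP BY title HAVING COUNT(*) > 1

Result:
(no rows)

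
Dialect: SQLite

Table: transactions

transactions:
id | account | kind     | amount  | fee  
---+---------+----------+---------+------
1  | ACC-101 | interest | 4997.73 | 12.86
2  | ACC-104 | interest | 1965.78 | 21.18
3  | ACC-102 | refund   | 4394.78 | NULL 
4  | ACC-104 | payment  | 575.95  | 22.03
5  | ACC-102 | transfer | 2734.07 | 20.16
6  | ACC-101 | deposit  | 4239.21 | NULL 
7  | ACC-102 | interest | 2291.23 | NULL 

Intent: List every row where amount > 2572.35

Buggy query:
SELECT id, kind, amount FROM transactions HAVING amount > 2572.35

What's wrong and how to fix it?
Bug: This is a non-aggregate query (no GROUP BY, no aggregates), so in SQLite the HAVING clause is invalid here; a row-level condition belongs in WHERE

Fix: Replace HAVING with WHERE since the condition applies to individual rows

Corrected query:
SELECT id, kind, amount FROM transactions WHERE amount > 2572.35

Result:
id | kind     | amount 
---+----------+--------
1  | interest | 4997.73
3  | refund   | 4394.78
5  | transfer | 2734.07
6  | deposit  | 4239.21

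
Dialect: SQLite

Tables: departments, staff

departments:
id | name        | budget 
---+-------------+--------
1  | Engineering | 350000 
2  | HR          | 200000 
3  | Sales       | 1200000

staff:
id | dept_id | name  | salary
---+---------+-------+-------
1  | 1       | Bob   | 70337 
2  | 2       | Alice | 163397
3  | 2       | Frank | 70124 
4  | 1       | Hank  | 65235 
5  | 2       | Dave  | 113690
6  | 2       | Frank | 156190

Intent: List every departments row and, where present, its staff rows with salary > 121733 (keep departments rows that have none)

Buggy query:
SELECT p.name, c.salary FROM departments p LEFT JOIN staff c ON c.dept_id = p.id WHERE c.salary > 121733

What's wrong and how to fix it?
Bug: A WHERE condition on the right-hand table after LEFT JOIN drops unmatched parents

Fix: Put 'c.salary > 121733' in the JOIN's ON clause instead of WHERE

Corrected query:
SELECT p.name, c.salary FROM departments p LEFT JOIN staff c ON c.dept_id = p.id AND c.salary > 121733

Result:
name        | salary
------------+-------
Engineering | NULL  
HR          | 156190
HR          | 163397
Sales       | NULL  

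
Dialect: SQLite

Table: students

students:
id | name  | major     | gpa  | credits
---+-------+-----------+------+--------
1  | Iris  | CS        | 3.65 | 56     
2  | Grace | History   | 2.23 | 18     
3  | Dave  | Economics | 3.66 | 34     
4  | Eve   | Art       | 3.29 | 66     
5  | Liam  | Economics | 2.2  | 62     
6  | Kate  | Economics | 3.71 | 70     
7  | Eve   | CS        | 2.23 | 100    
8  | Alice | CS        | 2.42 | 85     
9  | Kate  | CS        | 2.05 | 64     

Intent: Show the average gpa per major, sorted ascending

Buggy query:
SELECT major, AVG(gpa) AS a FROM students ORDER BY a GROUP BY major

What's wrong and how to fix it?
Bug: ORDER BY appears before GROUP BY; SQL clause order requires GROUP BY first

Fix: Move ORDER BY to the end, after GROUP BY

Corrected query:
SELECT major, AVG(gpa) AS a FROM students GROUP BY major ORDER BY a

Result:
major     | a     
----------+-------
History   | 2.23  
CS        | 2.5875
Economics | 3.19  
Art       | 3.29  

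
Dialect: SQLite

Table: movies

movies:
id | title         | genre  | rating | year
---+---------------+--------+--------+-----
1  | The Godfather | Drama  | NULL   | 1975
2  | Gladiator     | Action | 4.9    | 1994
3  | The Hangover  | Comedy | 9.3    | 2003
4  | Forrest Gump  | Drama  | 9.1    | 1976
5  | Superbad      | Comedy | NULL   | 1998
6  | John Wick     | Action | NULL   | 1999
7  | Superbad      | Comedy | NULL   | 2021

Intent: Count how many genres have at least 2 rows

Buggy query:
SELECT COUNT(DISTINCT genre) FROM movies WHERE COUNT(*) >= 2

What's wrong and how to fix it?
Bug: WHERE filters individual rows, not groups, so a group-level COUNT is invalid there

Fix: Use a subquery that GROUPs and filters with HAVING, then count its rows

Corrected query:
SELECT COUNT(*) FROM (SELECT genre FROM movies GROUP BY genre HAVING COUNT(*) >= 2)

Result:
COUNT(*)
--------
3       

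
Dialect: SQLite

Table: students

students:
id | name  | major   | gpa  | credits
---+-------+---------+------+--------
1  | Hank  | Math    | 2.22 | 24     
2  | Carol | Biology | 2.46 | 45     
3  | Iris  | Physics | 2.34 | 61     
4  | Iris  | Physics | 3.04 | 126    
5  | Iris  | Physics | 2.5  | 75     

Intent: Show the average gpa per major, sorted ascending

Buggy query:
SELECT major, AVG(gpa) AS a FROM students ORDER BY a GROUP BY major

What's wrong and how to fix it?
Bug: ORDER BY appears before GROUP BY; SQL clause order requires GROUP BY first

Fix: Reorder: SELECT … FROM … GROUP BY … ORDER BY …

Corrected query:
SELECT major, AVG(gpa) AS a FROM students GROUP BY major ORDER BY a

Result:
major   | a       
--------+---------
Math    | 2.22    
Biology | 2.46    
Physics | 2.626667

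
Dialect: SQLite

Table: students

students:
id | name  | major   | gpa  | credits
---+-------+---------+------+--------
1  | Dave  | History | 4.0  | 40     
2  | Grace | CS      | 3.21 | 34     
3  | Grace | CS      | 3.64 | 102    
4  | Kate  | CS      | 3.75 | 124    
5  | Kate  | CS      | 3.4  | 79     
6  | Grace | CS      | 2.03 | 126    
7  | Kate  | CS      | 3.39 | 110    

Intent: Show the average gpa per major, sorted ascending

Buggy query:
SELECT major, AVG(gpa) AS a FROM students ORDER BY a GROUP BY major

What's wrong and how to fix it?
Bug: GROUP BY must precede ORDER BY

Fix: Reorder: SELECT … FROM … GROUP BY … ORDER BY …

Corrected query:
SELECT major, AVG(gpa) AS a FROM students GROUP BY major ORDER BY a

Result:
major   | a       
--------+---------
CS      | 3.236667
History | 4       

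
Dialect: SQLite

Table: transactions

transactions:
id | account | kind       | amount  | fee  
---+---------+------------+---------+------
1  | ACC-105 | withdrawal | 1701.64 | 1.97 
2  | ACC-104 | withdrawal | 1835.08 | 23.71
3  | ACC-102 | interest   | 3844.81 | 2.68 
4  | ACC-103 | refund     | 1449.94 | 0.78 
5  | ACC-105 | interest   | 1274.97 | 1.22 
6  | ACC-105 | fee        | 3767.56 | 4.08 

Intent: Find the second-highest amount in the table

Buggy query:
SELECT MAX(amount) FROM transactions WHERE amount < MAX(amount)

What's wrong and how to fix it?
Bug: MAX(amount) on the right of the comparison is an aggregate-in-WHERE error

Fix: Compute the overall MAX in a subquery, then take MAX of rows below it

Corrected query:
SELECT MAX(amount) FROM transactions WHERE amount < (SELECT MAX(amount) FROM transactions)

Result:
MAX(amount)
-----------
3767.56    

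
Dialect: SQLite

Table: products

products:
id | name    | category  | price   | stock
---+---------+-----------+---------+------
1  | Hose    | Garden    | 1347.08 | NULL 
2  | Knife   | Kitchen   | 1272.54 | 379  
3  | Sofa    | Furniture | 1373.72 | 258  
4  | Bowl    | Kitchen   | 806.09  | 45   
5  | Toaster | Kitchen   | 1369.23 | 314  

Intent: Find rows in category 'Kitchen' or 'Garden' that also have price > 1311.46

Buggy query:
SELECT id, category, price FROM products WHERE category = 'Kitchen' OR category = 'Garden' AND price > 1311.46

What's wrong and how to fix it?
Bug: Without parentheses, AND is evaluated before OR, so the price filter only applies to the 'Garden' branch

Fix: Add parentheses around the OR so the AND applies to both alternatives

Corrected query:
SELECT id, category, price FROM products WHERE (category = 'Kitchen' OR category = 'Garden') AND price > 1311.46

Result:
id | category | price  
---+----------+--------
1  | Garden   | 1347.08
5  | Kitchen  | 1369.23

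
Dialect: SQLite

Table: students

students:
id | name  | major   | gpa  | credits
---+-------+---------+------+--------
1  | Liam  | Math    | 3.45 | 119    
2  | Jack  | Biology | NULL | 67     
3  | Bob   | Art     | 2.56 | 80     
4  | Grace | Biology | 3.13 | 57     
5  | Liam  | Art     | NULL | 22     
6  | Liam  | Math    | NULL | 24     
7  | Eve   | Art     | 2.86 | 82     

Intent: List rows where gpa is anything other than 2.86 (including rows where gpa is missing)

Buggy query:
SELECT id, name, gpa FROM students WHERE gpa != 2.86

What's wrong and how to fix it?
Bug: Inequality against NULL is unknown, not true; rows with NULL are dropped

Fix: Add an explicit OR gpa IS NULL to include the missing-value rows

Corrected query:
SELECT id, name, gpa FROM students WHERE gpa != 2.86 OR gpa IS NULL

Result:
id | name  | gpa 
---+-------+-----
1  | Liam  | 3.45
2  | Jack  | NULL
3  | Bob   | 2.56
4  | Grace | 3.13
5  | Liam  | NULL
6  | Liam  | NULL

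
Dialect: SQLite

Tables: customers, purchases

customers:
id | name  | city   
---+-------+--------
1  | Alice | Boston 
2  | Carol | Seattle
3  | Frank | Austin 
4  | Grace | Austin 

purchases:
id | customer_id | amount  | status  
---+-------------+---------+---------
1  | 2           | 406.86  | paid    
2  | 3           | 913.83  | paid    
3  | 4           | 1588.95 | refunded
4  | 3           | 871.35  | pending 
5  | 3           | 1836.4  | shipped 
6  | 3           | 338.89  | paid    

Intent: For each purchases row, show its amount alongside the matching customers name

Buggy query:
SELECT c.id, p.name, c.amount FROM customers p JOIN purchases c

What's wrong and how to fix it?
Bug: Missing join condition: each purchases row is matched to all customers rows instead of just its own

Fix: Specify the join condition linking the foreign key to the parent id

Corrected query:
SELECT c.id, p.name, c.amount FROM customers p JOIN purchases c ON c.customer_id = p.id

Result:
id | name  | amount 
---+-------+--------
1  | Carol | 406.86 
2  | Frank | 913.83 
3  | Grace | 1588.95
4  | Frank | 871.35 
5  | Frank | 1836.4 
6  | Frank | 338.89 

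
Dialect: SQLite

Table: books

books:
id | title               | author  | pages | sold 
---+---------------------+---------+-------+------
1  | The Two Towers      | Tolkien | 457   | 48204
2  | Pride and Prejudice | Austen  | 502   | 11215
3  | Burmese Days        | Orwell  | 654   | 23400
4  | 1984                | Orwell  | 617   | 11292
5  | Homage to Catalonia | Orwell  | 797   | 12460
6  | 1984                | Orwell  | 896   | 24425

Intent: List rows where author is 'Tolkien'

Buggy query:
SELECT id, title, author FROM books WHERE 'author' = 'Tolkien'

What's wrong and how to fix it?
Bug: 'author' in single quotes is a string literal, not the column; the comparison is literal-vs-literal and never true

Fix: Reference the column as author without single quotes

Corrected query:
SELECT id, title, author FROM books WHERE author = 'Tolkien'

Result:
id | title          | author 
---+----------------+--------
1  | The Two Towers | Tolkien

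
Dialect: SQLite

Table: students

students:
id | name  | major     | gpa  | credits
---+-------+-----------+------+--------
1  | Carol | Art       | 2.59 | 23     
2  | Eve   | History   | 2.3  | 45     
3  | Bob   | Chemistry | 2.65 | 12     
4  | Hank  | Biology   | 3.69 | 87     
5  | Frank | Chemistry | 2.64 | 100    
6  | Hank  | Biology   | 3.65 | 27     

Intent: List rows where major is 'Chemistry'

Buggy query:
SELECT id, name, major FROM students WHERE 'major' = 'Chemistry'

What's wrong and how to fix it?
Bug: Single quotes denote string literals in SQL; the column name is being compared as a constant string

Fix: Remove the quotes around the column name (or use double quotes for an identifier)

Corrected query:
SELECT id, name, major FROM students WHERE major = 'Chemistry'

Result:
id | name  | major    
---+-------+----------
3  | Bob   | Chemistry
5  | Frank | Chemistry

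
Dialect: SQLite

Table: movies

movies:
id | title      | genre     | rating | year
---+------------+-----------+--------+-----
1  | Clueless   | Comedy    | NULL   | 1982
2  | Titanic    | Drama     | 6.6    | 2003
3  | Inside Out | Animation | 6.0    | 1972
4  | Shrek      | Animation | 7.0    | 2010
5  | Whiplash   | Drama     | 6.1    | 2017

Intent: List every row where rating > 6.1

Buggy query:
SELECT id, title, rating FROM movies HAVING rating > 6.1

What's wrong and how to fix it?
Bug: This is a non-aggregate query (no GROUP BY, no aggregates), so in SQLite the HAVING clause is invalid here; a row-level condition belongs in WHERE

Fix: Use WHERE for row-level filtering

Corrected query:
SELECT id, title, rating FROM movies WHERE rating > 6.1

Result:
id | title   | rating
---+---------+-------
2  | Titanic | 6.6   
4  | Shrek   | 7     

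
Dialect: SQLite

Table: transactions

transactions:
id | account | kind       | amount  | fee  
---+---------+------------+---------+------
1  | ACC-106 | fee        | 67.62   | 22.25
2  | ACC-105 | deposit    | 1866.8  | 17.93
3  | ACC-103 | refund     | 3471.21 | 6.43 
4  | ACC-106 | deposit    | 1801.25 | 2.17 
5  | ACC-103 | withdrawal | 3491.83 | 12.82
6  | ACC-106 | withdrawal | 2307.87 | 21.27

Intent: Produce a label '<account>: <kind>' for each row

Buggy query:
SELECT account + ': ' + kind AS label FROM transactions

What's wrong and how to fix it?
Bug: '+' is numeric addition; on text columns SQLite converts them to 0 instead of concatenating

Fix: Use the || operator for string concatenation

Corrected query:
SELECT account || ': ' || kind AS label FROM transactions

Result:
label              
-------------------
ACC-106: fee       
ACC-105: deposit   
ACC-103: refund    
ACC-106: deposit   
ACC-103: withdrawal
ACC-106: withdrawal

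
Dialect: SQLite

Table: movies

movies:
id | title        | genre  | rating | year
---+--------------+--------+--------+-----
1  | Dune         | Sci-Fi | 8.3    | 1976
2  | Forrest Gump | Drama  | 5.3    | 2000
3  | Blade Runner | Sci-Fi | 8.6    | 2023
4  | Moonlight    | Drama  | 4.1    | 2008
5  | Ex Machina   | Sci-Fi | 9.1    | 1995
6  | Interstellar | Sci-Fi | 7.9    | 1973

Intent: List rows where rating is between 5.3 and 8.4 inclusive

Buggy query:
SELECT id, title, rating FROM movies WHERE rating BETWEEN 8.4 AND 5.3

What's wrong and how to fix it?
Bug: BETWEEN expects the lower bound first; with 8.4 AND 5.3 the range is empty

Fix: Swap the bounds so the smaller value comes first

Corrected query:
SELECT id, title, rating FROM movies WHERE rating BETWEEN 5.3 AND 8.4

Result:
id | title        | rating
---+--------------+-------
1  | Dune         | 8.3   
2  | Forrest Gump | 5.3   
6  | Interstellar | 7.9   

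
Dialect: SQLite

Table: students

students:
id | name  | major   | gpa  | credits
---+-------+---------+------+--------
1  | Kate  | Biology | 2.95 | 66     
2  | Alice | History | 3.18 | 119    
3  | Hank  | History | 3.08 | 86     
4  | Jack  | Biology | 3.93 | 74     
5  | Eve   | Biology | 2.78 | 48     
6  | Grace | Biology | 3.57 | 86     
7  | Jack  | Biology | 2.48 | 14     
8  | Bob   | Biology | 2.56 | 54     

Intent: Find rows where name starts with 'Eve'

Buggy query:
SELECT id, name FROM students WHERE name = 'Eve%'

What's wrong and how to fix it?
Bug: '=' compares the literal string including the % character; pattern matching needs LIKE

Fix: Use LIKE for wildcard pattern matching

Corrected query:
SELECT id, name FROM students WHERE name LIKE 'Eve%'

Result:
id | name
---+-----
5  | Eve 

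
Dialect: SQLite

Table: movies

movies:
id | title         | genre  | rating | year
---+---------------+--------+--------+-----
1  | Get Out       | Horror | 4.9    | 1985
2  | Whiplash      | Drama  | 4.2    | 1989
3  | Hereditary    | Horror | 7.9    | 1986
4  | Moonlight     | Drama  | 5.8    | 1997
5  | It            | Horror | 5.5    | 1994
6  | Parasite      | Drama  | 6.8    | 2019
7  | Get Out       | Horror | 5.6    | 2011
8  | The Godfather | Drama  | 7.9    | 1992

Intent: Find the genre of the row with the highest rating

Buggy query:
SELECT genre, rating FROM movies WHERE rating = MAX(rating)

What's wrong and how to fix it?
Bug: WHERE is evaluated per row; an aggregate over the whole table isn't defined there

Fix: Use a subquery: WHERE rating = (SELECT MAX(rating) FROM movies)

Corrected query:
SELECT genre, rating FROM movies WHERE rating = (SELECT MAX(rating) FROM movies)

Result:
genre  | rating
-------+-------
Horror | 7.9   
Drama  | 7.9   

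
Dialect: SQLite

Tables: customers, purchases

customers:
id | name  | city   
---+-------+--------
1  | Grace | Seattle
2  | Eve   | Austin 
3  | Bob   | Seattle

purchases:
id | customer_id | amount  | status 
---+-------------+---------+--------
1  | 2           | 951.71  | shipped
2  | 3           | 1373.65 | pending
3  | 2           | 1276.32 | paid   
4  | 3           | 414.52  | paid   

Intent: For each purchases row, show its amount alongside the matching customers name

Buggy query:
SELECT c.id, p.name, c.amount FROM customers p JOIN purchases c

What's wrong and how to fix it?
Bug: Missing join condition: each purchases row is matched to all customers rows instead of just its own

Fix: Add ON c.customer_id = p.id to the JOIN

Corrected query:
SELECT c.id, p.name, c.amount FROM customers p JOIN purchases c ON c.customer_id = p.id

Result:
id | name | amount 
---+------+--------
1  | Eve  | 951.71 
2  | Bob  | 1373.65
3  | Eve  | 1276.32
4  | Bob  | 414.52 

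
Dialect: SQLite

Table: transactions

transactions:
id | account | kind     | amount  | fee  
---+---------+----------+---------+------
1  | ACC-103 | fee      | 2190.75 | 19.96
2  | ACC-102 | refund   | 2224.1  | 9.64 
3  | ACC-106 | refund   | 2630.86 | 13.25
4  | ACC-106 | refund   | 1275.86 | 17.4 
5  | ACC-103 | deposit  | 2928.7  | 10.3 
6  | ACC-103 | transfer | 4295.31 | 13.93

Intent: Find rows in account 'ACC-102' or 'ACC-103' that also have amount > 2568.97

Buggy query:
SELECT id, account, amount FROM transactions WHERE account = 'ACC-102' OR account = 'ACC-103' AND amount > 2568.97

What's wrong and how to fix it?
Bug: Without parentheses, AND is evaluated before OR, so the amount filter only applies to the 'ACC-103' branch

Fix: Group the OR with parentheses (or use IN), then AND the threshold

Corrected query:
SELECT id, account, amount FROM transactions WHERE (account = 'ACC-102' OR account = 'ACC-103') AND amount > 2568.97

Result:
id | account | amount 
---+---------+--------
5  | ACC-103 | 2928.7 
6  | ACC-103 | 4295.31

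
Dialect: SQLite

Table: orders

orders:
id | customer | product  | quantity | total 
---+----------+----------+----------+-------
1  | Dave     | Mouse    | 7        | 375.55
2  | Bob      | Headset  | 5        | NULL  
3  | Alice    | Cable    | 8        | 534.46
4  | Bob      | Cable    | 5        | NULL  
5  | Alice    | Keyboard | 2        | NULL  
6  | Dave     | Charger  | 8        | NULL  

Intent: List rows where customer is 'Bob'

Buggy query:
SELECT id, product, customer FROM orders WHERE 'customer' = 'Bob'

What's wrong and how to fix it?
Bug: 'customer' in single quotes is a string literal, not the column; the comparison is literal-vs-literal and never true

Fix: Remove the quotes around the column name (or use double quotes for an identifier)

Corrected query:
SELECT id, product, customer FROM orders WHERE customer = 'Bob'

Result:
id | product | customer
---+---------+---------
2  | Headset | Bob     
4  | Cable   | Bob     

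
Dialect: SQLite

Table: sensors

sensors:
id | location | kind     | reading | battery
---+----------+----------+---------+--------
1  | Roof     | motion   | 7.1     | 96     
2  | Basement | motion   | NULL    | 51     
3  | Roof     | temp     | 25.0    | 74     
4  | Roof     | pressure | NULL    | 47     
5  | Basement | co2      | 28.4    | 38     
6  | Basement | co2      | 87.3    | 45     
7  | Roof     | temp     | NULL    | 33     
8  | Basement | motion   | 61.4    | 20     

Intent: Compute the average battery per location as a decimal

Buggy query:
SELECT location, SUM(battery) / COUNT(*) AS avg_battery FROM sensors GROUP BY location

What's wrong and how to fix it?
Bug: Both operands are integers, so '/' performs integer division and truncates

Fix: Multiply by 1.0 (or CAST to REAL) to force floating-point division

Corrected query:
SELECT location, SUM(battery) * 1.0 / COUNT(*) AS avg_battery FROM sensors GROUP BY location

Result:
location | avg_battery
---------+------------
Basement | 38.5       
Roof     | 62.5       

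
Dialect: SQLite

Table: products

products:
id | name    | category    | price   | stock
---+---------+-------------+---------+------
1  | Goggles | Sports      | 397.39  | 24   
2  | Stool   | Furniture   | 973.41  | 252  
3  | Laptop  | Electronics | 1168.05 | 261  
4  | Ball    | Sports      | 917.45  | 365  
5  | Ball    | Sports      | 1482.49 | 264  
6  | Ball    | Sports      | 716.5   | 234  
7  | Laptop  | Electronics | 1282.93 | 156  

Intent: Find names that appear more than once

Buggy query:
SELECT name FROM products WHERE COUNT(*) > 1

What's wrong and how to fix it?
Bug: COUNT(*) is an aggregate and cannot be used in WHERE

Fix: GROUP BY name, then filter groups with HAVING COUNT(*) > 1

Corrected query:
SELECT name FROM products GROUP BY name HAVING COUNT(*) > 1

Result:
name  
------
Ball  
Laptop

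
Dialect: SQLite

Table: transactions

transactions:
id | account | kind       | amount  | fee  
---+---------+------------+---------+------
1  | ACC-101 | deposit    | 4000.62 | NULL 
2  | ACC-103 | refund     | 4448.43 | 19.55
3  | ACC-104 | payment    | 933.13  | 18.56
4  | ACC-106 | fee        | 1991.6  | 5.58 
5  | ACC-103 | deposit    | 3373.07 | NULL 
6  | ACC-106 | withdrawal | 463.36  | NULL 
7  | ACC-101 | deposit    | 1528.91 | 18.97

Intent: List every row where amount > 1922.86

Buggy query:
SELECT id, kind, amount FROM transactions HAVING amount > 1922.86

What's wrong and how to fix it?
Bug: HAVING filters the output of aggregation, but this query has no GROUP BY and no aggregate functions, so SQLite rejects it (HAVING clause on a non-aggregate query); the condition here is per row

Fix: Use WHERE for row-level filtering

Corrected query:
SELECT id, kind, amount FROM transactions WHERE amount > 1922.86

Result:
id | kind    | amount 
---+---------+--------
1  | deposit | 4000.62
2  | refund  | 4448.43
4  | fee     | 1991.6 
5  | deposit | 3373.07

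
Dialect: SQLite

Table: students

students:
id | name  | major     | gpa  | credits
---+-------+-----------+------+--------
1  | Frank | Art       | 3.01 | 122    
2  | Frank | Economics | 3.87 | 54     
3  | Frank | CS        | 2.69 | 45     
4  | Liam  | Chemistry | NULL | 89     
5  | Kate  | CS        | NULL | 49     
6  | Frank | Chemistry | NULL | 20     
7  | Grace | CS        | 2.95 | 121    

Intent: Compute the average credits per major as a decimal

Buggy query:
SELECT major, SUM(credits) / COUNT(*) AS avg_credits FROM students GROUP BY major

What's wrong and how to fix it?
Bug: Both operands are integers, so '/' performs integer division and truncates

Fix: Multiply by 1.0 (or CAST to REAL) to force floating-point division

Corrected query:
SELECT major, SUM(credits) * 1.0 / COUNT(*) AS avg_credits FROM students GROUP BY major

Result:
major     | avg_credits
----------+------------
Art       | 122        
CS        | 71.666667  
Chemistry | 54.5       
Economics | 54         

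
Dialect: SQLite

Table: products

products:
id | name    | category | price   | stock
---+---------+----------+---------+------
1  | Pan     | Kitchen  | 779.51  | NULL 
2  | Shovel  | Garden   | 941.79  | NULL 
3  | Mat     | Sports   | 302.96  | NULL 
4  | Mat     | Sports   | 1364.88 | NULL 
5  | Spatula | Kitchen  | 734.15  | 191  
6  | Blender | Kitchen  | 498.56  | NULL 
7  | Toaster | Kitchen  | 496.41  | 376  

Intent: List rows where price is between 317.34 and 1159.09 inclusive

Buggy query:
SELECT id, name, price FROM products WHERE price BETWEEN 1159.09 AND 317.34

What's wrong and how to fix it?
Bug: The bounds are reversed; BETWEEN a AND b requires a <= b to match anything

Fix: Write BETWEEN 317.34 AND 1159.09

Corrected query:
SELECT id, name, price FROM products WHERE price BETWEEN 317.34 AND 1159.09

Result:
id | name    | price 
---+---------+-------
1  | Pan     | 779.51
2  | Shovel  | 941.79
5  | Spatula | 734.15
6  | Blender | 498.56
7  | Toaster | 496.41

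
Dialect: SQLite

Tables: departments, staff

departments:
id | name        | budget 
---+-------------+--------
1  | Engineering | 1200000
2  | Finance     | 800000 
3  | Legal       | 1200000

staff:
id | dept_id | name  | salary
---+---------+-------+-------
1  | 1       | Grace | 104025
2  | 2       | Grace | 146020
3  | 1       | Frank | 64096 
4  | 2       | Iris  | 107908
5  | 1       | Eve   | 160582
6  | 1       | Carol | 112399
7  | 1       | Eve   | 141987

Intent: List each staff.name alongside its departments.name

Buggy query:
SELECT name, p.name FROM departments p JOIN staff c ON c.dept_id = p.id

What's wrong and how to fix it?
Bug: 'name' exists in both joined tables, so the database can't tell which one is meant

Fix: Prefix ambiguous columns with the table alias

Corrected query:
SELECT c.name, p.name FROM departments p JOIN staff c ON c.dept_id = p.id

Result:
name  | name       
------+------------
Grace | Engineering
Grace | Finance    
Frank | Engineering
Iris  | Finance    
Eve   | Engineering
Carol | Engineering
Eve   | Engineering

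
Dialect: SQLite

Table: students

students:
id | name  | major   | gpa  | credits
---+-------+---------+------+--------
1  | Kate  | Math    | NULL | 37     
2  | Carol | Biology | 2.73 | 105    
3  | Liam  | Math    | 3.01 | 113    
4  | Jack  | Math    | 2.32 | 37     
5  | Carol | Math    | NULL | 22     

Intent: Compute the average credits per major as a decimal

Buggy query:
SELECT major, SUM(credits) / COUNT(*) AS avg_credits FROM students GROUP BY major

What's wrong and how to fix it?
Bug: SUM(credits) and COUNT(*) are both integers; the division truncates the fractional part

Fix: Multiply by 1.0 (or CAST to REAL) to force floating-point division

Corrected query:
SELECT major, SUM(credits) * 1.0 / COUNT(*) AS avg_credits FROM students GROUP BY major

Result:
major   | avg_credits
--------+------------
Biology | 105        
Math    | 52.25      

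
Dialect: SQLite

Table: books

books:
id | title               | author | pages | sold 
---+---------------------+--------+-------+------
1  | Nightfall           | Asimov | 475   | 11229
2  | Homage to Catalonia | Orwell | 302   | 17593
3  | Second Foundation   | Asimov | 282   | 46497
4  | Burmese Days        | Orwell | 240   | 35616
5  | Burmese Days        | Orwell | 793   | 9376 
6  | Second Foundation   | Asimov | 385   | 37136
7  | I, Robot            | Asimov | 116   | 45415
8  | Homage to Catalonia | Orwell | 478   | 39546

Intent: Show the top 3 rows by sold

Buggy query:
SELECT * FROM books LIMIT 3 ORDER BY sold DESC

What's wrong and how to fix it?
Bug: ORDER BY cannot follow LIMIT; LIMIT is the final clause

Fix: Sort with ORDER BY, then apply LIMIT

Corrected query:
SELECT * FROM books ORDER BY sold DESC LIMIT 3

Result:
id | title               | author | pages | sold 
---+---------------------+--------+-------+------
3  | Second Foundation   | Asimov | 282   | 46497
7  | I, Robot            | Asimov | 116   | 45415
8  | Homage to Catalonia | Orwell | 478   | 39546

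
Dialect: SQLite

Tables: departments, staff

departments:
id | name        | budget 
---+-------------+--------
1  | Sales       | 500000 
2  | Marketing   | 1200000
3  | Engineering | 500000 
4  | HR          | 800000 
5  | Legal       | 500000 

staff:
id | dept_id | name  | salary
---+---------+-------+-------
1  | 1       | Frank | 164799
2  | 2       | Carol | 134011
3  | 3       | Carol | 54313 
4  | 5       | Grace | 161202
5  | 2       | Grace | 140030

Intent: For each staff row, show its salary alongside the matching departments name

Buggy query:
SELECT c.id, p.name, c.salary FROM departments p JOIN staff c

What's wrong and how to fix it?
Bug: Missing join condition: each staff row is matched to all departments rows instead of just its own

Fix: Specify the join condition linking the foreign key to the parent id

Corrected query:
SELECT c.id, p.name, c.salary FROM departments p JOIN staff c ON c.dept_id = p.id

Result:
id | name        | salary
---+-------------+-------
1  | Sales       | 164799
2  | Marketing   | 134011
3  | Engineering | 54313 
4  | Legal       | 161202
5  | Marketing   | 140030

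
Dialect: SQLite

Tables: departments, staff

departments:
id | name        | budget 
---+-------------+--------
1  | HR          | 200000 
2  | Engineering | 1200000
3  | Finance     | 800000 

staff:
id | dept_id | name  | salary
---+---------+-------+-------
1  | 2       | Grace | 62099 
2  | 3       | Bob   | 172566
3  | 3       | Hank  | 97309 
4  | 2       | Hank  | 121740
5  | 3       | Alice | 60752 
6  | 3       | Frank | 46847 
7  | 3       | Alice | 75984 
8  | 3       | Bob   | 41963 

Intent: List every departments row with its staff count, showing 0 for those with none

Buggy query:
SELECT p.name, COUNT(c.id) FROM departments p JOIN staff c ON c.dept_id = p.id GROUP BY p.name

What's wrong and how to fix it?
Bug: INNER JOIN drops departments rows that have no matching staff rows

Fix: Use LEFT JOIN so parents without children still appear (COUNT(c.id) gives 0)

Corrected query:
SELECT p.name, COUNT(c.id) FROM departments p LEFT JOIN staff c ON c.dept_id = p.id GROUP BY p.name

Result:
name        | COUNT(c.id)
------------+------------
Engineering | 2          
Finance     | 6          
HR          | 0          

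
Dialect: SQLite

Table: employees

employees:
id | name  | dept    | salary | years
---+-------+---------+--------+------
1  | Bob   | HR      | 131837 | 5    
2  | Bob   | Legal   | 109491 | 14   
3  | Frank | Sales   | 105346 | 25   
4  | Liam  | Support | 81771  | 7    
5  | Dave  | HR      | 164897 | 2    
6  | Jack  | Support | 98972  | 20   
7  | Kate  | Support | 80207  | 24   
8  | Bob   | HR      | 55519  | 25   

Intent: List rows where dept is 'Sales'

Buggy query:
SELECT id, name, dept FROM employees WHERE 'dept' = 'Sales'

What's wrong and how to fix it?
Bug: 'dept' in single quotes is a string literal, not the column; the comparison is literal-vs-literal and never true

Fix: Remove the quotes around the column name (or use double quotes for an identifier)

Corrected query:
SELECT id, name, dept FROM employees WHERE dept = 'Sales'

Result:
id | name  | dept 
---+-------+------
3  | Frank | Sales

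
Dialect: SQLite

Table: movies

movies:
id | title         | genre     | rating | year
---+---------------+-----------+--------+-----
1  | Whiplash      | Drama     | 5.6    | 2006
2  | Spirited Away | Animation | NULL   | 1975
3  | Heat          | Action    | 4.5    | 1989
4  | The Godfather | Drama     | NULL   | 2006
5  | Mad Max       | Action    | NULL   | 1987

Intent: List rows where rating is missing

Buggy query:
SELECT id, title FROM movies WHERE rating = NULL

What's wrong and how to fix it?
Bug: Comparing to NULL with '=' never matches; NULL = NULL is unknown, not true

Fix: Replace '= NULL' with 'IS NULL'

Corrected query:
SELECT id, title FROM movies WHERE rating IS NULL

Result:
id | title        
---+--------------
2  | Spirited Away
4  | The Godfather
5  | Mad Max      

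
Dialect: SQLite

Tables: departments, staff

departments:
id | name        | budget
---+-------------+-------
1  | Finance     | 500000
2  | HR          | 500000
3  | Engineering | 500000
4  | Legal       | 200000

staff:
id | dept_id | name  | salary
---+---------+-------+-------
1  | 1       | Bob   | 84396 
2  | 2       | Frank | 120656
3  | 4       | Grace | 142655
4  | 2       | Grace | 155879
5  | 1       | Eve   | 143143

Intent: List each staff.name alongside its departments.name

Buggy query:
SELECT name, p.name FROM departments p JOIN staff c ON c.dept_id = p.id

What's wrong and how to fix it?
Bug: Both tables have a 'name' column; the unqualified reference is ambiguous

Fix: Qualify the column with its table alias (c.name)

Corrected query:
SELECT c.name, p.name FROM departments p JOIN staff c ON c.dept_id = p.id

Result:
name  | name   
------+--------
Bob   | Finance
Frank | HR     
Grace | Legal  
Grace | HR     
Eve   | Finance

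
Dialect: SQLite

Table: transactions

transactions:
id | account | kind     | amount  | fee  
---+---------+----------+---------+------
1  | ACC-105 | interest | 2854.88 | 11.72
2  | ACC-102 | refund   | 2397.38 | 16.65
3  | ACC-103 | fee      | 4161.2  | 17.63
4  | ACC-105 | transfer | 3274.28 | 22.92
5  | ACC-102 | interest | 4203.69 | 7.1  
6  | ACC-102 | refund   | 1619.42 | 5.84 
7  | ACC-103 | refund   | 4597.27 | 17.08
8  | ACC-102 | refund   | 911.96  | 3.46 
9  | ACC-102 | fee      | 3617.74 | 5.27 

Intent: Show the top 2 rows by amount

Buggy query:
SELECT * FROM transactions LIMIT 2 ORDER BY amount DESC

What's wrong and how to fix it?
Bug: ORDER BY cannot follow LIMIT; LIMIT is the final clause

Fix: Sort with ORDER BY, then apply LIMIT

Corrected query:
SELECT * FROM transactions ORDER BY amount DESC LIMIT 2

Result:
id | account | kind     | amount  | fee  
---+---------+----------+---------+------
7  | ACC-103 | refund   | 4597.27 | 17.08
5  | ACC-102 | interest | 4203.69 | 7.1  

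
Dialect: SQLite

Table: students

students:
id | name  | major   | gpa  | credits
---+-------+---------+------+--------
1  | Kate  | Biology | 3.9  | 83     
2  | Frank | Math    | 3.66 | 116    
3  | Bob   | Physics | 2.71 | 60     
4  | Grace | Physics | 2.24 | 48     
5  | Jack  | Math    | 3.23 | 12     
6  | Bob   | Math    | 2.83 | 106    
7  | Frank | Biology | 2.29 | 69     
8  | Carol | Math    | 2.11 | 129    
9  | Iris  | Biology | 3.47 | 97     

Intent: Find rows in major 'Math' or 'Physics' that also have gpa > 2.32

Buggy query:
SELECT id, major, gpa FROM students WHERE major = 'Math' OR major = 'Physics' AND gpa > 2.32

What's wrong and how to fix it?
Bug: Without parentheses, AND is evaluated before OR, so the gpa filter only applies to the 'Physics' branch

Fix: Add parentheses around the OR so the AND applies to both alternatives

Corrected query:
SELECT id, major, gpa FROM students WHERE (major = 'Math' OR major = 'Physics') AND gpa > 2.32

Result:
id | major   | gpa 
---+---------+-----
2  | Math    | 3.66
3  | Physics | 2.71
5  | Math    | 3.23
6  | Math    | 2.83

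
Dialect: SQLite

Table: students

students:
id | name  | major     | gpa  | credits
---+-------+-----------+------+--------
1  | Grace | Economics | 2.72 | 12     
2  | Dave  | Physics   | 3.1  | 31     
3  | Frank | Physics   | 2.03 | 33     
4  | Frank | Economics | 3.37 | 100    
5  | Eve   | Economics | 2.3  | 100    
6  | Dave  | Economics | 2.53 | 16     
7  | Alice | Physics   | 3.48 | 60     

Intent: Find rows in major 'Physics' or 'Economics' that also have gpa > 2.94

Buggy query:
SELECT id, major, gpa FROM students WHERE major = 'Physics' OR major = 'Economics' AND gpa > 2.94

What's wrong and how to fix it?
Bug: Without parentheses, AND is evaluated before OR, so the gpa filter only applies to the 'Economics' branch

Fix: Add parentheses around the OR so the AND applies to both alternatives

Corrected query:
SELECT id, major, gpa FROM students WHERE (major = 'Physics' OR major = 'Economics') AND gpa > 2.94

Result:
id | major     | gpa 
---+-----------+-----
2  | Physics   | 3.1 
4  | Economics | 3.37
7  | Physics   | 3.48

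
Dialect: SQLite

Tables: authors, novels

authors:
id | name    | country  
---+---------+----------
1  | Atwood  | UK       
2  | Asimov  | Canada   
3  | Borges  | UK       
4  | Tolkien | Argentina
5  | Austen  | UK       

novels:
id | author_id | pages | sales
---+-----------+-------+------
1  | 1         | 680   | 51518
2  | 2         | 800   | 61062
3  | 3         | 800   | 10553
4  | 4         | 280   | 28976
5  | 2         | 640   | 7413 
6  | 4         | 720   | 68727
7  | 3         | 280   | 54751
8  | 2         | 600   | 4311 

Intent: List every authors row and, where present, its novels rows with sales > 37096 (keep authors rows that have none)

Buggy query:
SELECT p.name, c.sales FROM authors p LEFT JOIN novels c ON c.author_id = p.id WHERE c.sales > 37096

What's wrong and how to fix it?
Bug: Filtering c.sales in WHERE discards the NULL rows produced by LEFT JOIN, turning it into an inner join

Fix: Move the right-table condition into the ON clause so unmatched parents are kept

Corrected query:
SELECT p.name, c.sales FROM authors p LEFT JOIN novels c ON c.author_id = p.id AND c.sales > 37096

Result:
name    | sales
--------+------
Atwood  | 51518
Asimov  | 61062
Borges  | 54751
Tolkien | 68727
Austen  | NULL 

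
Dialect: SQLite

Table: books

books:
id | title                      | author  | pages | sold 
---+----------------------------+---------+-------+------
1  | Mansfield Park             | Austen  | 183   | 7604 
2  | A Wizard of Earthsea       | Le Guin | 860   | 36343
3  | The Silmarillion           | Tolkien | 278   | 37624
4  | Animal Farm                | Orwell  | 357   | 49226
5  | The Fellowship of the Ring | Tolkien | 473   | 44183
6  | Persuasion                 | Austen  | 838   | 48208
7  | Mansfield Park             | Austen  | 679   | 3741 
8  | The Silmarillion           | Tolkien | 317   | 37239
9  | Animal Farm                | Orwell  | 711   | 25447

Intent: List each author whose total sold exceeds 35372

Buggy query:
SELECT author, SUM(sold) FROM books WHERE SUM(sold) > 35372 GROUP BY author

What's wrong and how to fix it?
Bug: SUM(sold) is an aggregate, but WHERE filters rows before aggregation

Fix: Move the aggregate condition to a HAVING clause

Corrected query:
SELECT author, SUM(sold) FROM books GROUP BY author HAVING SUM(sold) > 35372

Result:
author  | SUM(sold)
--------+----------
Austen  | 59553    
Le Guin | 36343    
Orwell  | 74673    
Tolkien | 119046   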